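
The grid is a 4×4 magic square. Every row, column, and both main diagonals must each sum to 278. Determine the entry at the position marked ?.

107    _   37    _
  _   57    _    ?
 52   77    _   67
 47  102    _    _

Using row 3: 52 + 77 + 67 + ? → (3,3) = 278 − 196 = 82.
Column 1 must total 278; the given cells sum to 206, so (2,1) = 72.
Column 2: 57 + 77 + 102 + ? = 278, so (1,2) = 42.
The remaining cell in main diagonal is (4,4) = 278 − 246 = 32.
Row 1: 107 + 42 + 37 + ? = 278, so (1,4) = 92.
Row 4: 47 + 102 + 32 + ? = 278, so (4,3) = 97.
Using column 3: 37 + 82 + 97 + ? → (2,3) = 278 − 216 = 62.
Using column 4: 92 + 67 + 32 + ? → (2,4) = 278 − 191 = 87.

87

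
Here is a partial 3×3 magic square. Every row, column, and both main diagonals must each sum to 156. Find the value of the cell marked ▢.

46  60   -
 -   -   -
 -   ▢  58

44

The remaining cell in row 1 is (1,3) = 156 − 106 = 50.
Column 3 must total 156; the given cells sum to 108, so (2,3) = 48.
From main diagonal, 156 − (46 + 58) gives (2,2) = 52.
Anti-diagonal: 50 + 52 + ? = 156, so (3,1) = 54.
Row 2 needs 156; the known cells sum to 100, so (2,1) = 56.
From row 3, 156 − (54 + 58) gives (3,2) = 44.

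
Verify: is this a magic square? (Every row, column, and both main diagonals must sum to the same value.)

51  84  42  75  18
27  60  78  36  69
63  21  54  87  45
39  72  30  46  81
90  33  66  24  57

Row 1: 51 + 84 + 42 + 75 + 18 = 270.
Row 2: 27 + 60 + 78 + 36 + 69 = 270.
Row 3: 63 + 21 + 54 + 87 + 45 = 270.
Row 4: 39 + 72 + 30 + 46 + 81 = 268.
Row 5: 90 + 33 + 66 + 24 + 57 = 270.
Column 1: 51 + 27 + 63 + 39 + 90 = 270.
Column 2: 84 + 60 + 21 + 72 + 33 = 270.
Column 3: 42 + 78 + 54 + 30 + 66 = 270.
Column 4: 75 + 36 + 87 + 46 + 24 = 268.
Column 5: 18 + 69 + 45 + 81 + 57 = 270.
Main diagonal: 51 + 60 + 54 + 46 + 57 = 268.
Anti-diagonal: 18 + 36 + 54 + 72 + 90 = 270.

No — main diagonal sums to 268 but row 5 sums to 270.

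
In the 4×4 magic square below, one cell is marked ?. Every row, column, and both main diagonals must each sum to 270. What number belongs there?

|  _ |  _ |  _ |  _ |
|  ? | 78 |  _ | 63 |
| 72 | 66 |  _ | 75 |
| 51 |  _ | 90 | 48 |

From row 3, 270 − (72 + 66 + 75) gives (3,3) = 57.
Row 4: 51 + 90 + 48 + ? = 270, so (4,2) = 81.
Column 2 must total 270; the given cells sum to 225, so (1,2) = 45.
Column 4 needs 270; the known cells sum to 186, so (1,4) = 84.
Main diagonal must total 270; the given cells sum to 183, so (1,1) = 87.
Anti-diagonal needs 270; the known cells sum to 201, so (2,3) = 69.
The remaining cell in row 1 is (1,3) = 270 − 216 = 54.
Using row 2: 78 + 69 + 63 + ? → (2,1) = 270 − 210 = 60.

60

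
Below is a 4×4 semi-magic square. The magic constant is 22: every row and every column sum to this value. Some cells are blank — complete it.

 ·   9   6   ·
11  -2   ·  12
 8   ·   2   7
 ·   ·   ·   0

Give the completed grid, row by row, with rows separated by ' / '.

From row 2, 22 − (11 + (-2) + 12) gives (2,3) = 1.
From row 3, 22 − (8 + 2 + 7) gives (3,2) = 5.
Column 2 needs 22; the known cells sum to 12, so (4,2) = 10.
The remaining cell in column 3 is (4,3) = 22 − 9 = 13.
Column 4 must total 22; the given cells sum to 19, so (1,4) = 3.
From row 1, 22 − (9 + 6 + 3) gives (1,1) = 4.
Row 4: 10 + 13 + 0 + ? = 22, so (4,1) = -1.

4 9 6 3 / 11 -2 1 12 / 8 5 2 7 / -1 10 13 0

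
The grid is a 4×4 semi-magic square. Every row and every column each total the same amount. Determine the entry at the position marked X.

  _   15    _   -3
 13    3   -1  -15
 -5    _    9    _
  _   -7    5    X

Row 2 is complete and sums to 0; that is the magic constant.
Column 2 must total 0; the given cells sum to 11, so (3,2) = -11.
Column 3 must total 0; the given cells sum to 13, so (1,3) = -13.
Row 1 needs 0; the known cells sum to -1, so (1,1) = 1.
Row 3 needs 0; the known cells sum to -7, so (3,4) = 7.
The remaining cell in column 1 is (4,1) = 0 − 9 = -9.
Using column 4: -3 + (-15) + 7 + ? → (4,4) = 0 − (-11) = 11.

11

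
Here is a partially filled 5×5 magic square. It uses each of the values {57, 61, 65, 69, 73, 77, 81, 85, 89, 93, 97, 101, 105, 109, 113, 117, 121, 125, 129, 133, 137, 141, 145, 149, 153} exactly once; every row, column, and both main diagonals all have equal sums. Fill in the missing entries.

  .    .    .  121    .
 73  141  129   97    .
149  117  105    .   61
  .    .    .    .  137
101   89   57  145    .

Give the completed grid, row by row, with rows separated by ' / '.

The 25 entries sum to 2625, so each line sums to 2625/5 = 525.
Row 2 must total 525; the given cells sum to 440, so (2,5) = 85.
Row 3: 149 + 117 + 105 + 61 + ? = 525, so (3,4) = 93.
Row 5 needs 525; the known cells sum to 392, so (5,5) = 133.
Column 4: 121 + 97 + 93 + 145 + ? = 525, so (4,4) = 69.
The remaining cell in column 5 is (1,5) = 525 − 416 = 109.
Using main diagonal: 141 + 105 + 69 + 133 + ? → (1,1) = 525 − 448 = 77.
The remaining cell in anti-diagonal is (4,2) = 525 − 412 = 113.
Using column 1: 77 + 73 + 149 + 101 + ? → (4,1) = 525 − 400 = 125.
Column 2 must total 525; the given cells sum to 460, so (1,2) = 65.
Row 1 must total 525; the given cells sum to 372, so (1,3) = 153.
The remaining cell in row 4 is (4,3) = 525 − 444 = 81.

77 65 153 121 109 / 73 141 129 97 85 / 149 117 105 93 61 / 125 113 81 69 137 / 101 89 57 145 133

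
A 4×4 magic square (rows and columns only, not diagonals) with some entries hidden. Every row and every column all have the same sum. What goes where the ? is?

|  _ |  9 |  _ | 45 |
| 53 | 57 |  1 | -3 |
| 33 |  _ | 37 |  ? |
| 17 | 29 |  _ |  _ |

25

Row 2 is complete and sums to 108; that is the magic constant.
Using column 1: 53 + 33 + 17 + ? → (1,1) = 108 − 103 = 5.
The remaining cell in column 2 is (3,2) = 108 − 95 = 13.
Row 1: 5 + 9 + 45 + ? = 108, so (1,3) = 49.
Row 3 must total 108; the given cells sum to 83, so (3,4) = 25.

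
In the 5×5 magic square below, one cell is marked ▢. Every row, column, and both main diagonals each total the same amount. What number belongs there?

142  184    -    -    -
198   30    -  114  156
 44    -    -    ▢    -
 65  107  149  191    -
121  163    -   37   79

135

Column 1 is complete and sums to 570; that is the magic constant.
Row 2 needs 570; the known cells sum to 498, so (2,3) = 72.
Row 4: 65 + 107 + 149 + 191 + ? = 570, so (4,5) = 58.
Row 5 needs 570; the known cells sum to 400, so (5,3) = 170.
Column 2 needs 570; the known cells sum to 484, so (3,2) = 86.
Using main diagonal: 142 + 30 + 191 + 79 + ? → (3,3) = 570 − 442 = 128.
The remaining cell in anti-diagonal is (1,5) = 570 − 470 = 100.
From column 3, 570 − (72 + 128 + 149 + 170) gives (1,3) = 51.
Column 5 must total 570; the given cells sum to 393, so (3,5) = 177.
Row 1 must total 570; the given cells sum to 477, so (1,4) = 93.
Using row 3: 44 + 86 + 128 + 177 + ? → (3,4) = 570 − 435 = 135.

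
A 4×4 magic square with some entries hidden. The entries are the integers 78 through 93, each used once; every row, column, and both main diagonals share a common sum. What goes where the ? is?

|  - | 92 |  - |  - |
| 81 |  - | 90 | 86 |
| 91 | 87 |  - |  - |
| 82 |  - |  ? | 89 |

The entries are 78 through 93, which sum to 1368, so each line sums to 1368/4 = 342.
The remaining cell in row 2 is (2,2) = 342 − 257 = 85.
From column 1, 342 − (81 + 91 + 82) gives (1,1) = 88.
From column 2, 342 − (92 + 85 + 87) gives (4,2) = 78.
Using main diagonal: 88 + 85 + 89 + ? → (3,3) = 342 − 262 = 80.
Anti-diagonal needs 342; the known cells sum to 259, so (1,4) = 83.
The remaining cell in row 1 is (1,3) = 342 − 263 = 79.
From row 3, 342 − (91 + 87 + 80) gives (3,4) = 84.
From row 4, 342 − (82 + 78 + 89) gives (4,3) = 93.

93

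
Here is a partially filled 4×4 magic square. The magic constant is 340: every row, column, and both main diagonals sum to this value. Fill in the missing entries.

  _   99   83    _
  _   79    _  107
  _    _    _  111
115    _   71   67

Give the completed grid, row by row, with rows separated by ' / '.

103 99 83 55 / 59 79 95 107 / 63 75 91 111 / 115 87 71 67

The remaining cell in row 4 is (4,2) = 340 − 253 = 87.
From column 2, 340 − (99 + 79 + 87) gives (3,2) = 75.
Column 4: 107 + 111 + 67 + ? = 340, so (1,4) = 55.
From anti-diagonal, 340 − (55 + 75 + 115) gives (2,3) = 95.
Row 1 must total 340; the given cells sum to 237, so (1,1) = 103.
The remaining cell in row 2 is (2,1) = 340 − 281 = 59.
The remaining cell in column 1 is (3,1) = 340 − 277 = 63.
Column 3 needs 340; the known cells sum to 249, so (3,3) = 91.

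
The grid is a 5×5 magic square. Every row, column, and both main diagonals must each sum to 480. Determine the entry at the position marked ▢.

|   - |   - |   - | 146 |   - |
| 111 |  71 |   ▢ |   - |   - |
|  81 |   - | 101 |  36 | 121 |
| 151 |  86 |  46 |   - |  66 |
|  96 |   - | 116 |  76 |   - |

156

Using row 3: 81 + 101 + 36 + 121 + ? → (3,2) = 480 − 339 = 141.
Row 4 needs 480; the known cells sum to 349, so (4,4) = 131.
The remaining cell in column 1 is (1,1) = 480 − 439 = 41.
Using column 4: 146 + 36 + 131 + 76 + ? → (2,4) = 480 − 389 = 91.
The remaining cell in main diagonal is (5,5) = 480 − 344 = 136.
From anti-diagonal, 480 − (91 + 101 + 86 + 96) gives (1,5) = 106.
Row 5: 96 + 116 + 76 + 136 + ? = 480, so (5,2) = 56.
Using column 2: 71 + 141 + 86 + 56 + ? → (1,2) = 480 − 354 = 126.
Column 5: 106 + 121 + 66 + 136 + ? = 480, so (2,5) = 51.
From row 1, 480 − (41 + 126 + 146 + 106) gives (1,3) = 61.
Using row 2: 111 + 71 + 91 + 51 + ? → (2,3) = 480 − 324 = 156.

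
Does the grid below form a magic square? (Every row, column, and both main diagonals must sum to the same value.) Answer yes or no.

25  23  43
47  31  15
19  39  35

Row 1: 25 + 23 + 43 = 91.
Row 2: 47 + 31 + 15 = 93.
Row 3: 19 + 39 + 35 = 93.
Column 1: 25 + 47 + 19 = 91.
Column 2: 23 + 31 + 39 = 93.
Column 3: 43 + 15 + 35 = 93.
Main diagonal: 25 + 31 + 35 = 91.
Anti-diagonal: 43 + 31 + 19 = 93.

No — column 3 sums to 93 but main diagonal sums to 91.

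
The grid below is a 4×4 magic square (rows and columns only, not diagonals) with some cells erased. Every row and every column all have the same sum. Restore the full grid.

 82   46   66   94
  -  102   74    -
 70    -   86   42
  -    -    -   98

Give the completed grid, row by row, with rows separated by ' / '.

82 46 66 94 / 58 102 74 54 / 70 90 86 42 / 78 50 62 98

Row 1 is already complete: 82 + 46 + 66 + 94 = 288, so that is the magic constant.
Row 3 needs 288; the known cells sum to 198, so (3,2) = 90.
Column 2: 46 + 102 + 90 + ? = 288, so (4,2) = 50.
Column 3 needs 288; the known cells sum to 226, so (4,3) = 62.
Using column 4: 94 + 42 + 98 + ? → (2,4) = 288 − 234 = 54.
Row 2: 102 + 74 + 54 + ? = 288, so (2,1) = 58.
The remaining cell in row 4 is (4,1) = 288 − 210 = 78.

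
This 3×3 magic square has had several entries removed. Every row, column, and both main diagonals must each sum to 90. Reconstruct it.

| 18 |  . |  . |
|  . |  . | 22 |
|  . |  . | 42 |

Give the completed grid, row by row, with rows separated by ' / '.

From column 3, 90 − (22 + 42) gives (1,3) = 26.
Main diagonal needs 90; the known cells sum to 60, so (2,2) = 30.
Anti-diagonal must total 90; the given cells sum to 56, so (3,1) = 34.
Using row 1: 18 + 26 + ? → (1,2) = 90 − 44 = 46.
From row 2, 90 − (30 + 22) gives (2,1) = 38.
Using row 3: 34 + 42 + ? → (3,2) = 90 − 76 = 14.

18 46 26 / 38 30 22 / 34 14 42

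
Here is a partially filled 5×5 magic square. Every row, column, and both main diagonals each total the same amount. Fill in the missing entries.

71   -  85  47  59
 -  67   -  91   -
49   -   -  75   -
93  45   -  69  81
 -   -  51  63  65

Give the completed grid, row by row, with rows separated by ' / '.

71 83 85 47 59 / 55 67 79 91 53 / 49 61 73 75 87 / 93 45 57 69 81 / 77 89 51 63 65

Column 4 is already complete: 47 + 91 + 75 + 69 + 63 = 345, so that is the magic constant.
The remaining cell in row 1 is (1,2) = 345 − 262 = 83.
Using row 4: 93 + 45 + 69 + 81 + ? → (4,3) = 345 − 288 = 57.
Main diagonal: 71 + 67 + 69 + 65 + ? = 345, so (3,3) = 73.
From anti-diagonal, 345 − (59 + 91 + 73 + 45) gives (5,1) = 77.
From row 5, 345 − (77 + 51 + 63 + 65) gives (5,2) = 89.
Column 1: 71 + 49 + 93 + 77 + ? = 345, so (2,1) = 55.
The remaining cell in column 2 is (3,2) = 345 − 284 = 61.
Column 3 needs 345; the known cells sum to 266, so (2,3) = 79.
Row 2 needs 345; the known cells sum to 292, so (2,5) = 53.
Using row 3: 49 + 61 + 73 + 75 + ? → (3,5) = 345 − 258 = 87.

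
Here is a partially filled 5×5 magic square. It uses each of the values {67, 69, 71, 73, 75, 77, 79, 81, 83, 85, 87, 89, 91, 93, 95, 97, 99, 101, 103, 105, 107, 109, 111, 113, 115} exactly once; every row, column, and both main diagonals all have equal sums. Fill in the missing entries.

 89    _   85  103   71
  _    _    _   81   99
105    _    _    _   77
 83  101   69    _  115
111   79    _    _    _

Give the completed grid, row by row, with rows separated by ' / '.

The 25 entries sum to 2275, so each line sums to 2275/5 = 455.
From row 1, 455 − (89 + 85 + 103 + 71) gives (1,2) = 107.
Row 4: 83 + 101 + 69 + 115 + ? = 455, so (4,4) = 87.
Using column 1: 89 + 105 + 83 + 111 + ? → (2,1) = 455 − 388 = 67.
Using column 5: 71 + 99 + 77 + 115 + ? → (5,5) = 455 − 362 = 93.
Anti-diagonal needs 455; the known cells sum to 364, so (3,3) = 91.
Main diagonal must total 455; the given cells sum to 360, so (2,2) = 95.
Row 2 needs 455; the known cells sum to 342, so (2,3) = 113.
The remaining cell in column 2 is (3,2) = 455 − 382 = 73.
Column 3 needs 455; the known cells sum to 358, so (5,3) = 97.
Row 3 needs 455; the known cells sum to 346, so (3,4) = 109.
Using row 5: 111 + 79 + 97 + 93 + ? → (5,4) = 455 − 380 = 75.

89 107 85 103 71 / 67 95 113 81 99 / 105 73 91 109 77 / 83 101 69 87 115 / 111 79 97 75 93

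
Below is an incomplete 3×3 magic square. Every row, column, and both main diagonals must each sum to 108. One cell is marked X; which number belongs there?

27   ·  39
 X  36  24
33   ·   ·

The remaining cell in row 1 is (1,2) = 108 − 66 = 42.
Using row 2: 36 + 24 + ? → (2,1) = 108 − 60 = 48.

48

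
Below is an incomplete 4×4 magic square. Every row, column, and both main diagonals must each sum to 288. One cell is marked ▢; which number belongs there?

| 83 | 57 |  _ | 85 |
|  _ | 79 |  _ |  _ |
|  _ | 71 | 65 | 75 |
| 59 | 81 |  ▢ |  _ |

Row 1 needs 288; the known cells sum to 225, so (1,3) = 63.
Row 3 needs 288; the known cells sum to 211, so (3,1) = 77.
Column 1 needs 288; the known cells sum to 219, so (2,1) = 69.
Main diagonal needs 288; the known cells sum to 227, so (4,4) = 61.
The remaining cell in anti-diagonal is (2,3) = 288 − 215 = 73.
From row 2, 288 − (69 + 79 + 73) gives (2,4) = 67.
From row 4, 288 − (59 + 81 + 61) gives (4,3) = 87.

87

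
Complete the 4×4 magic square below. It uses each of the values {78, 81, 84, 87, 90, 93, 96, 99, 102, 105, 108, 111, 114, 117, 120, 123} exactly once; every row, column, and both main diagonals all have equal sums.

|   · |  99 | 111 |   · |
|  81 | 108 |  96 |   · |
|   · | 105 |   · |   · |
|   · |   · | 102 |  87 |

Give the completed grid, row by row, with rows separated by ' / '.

The 16 entries sum to 1608, so each line sums to 1608/4 = 402.
The remaining cell in row 2 is (2,4) = 402 − 285 = 117.
Column 2: 99 + 108 + 105 + ? = 402, so (4,2) = 90.
From column 3, 402 − (111 + 96 + 102) gives (3,3) = 93.
From main diagonal, 402 − (108 + 93 + 87) gives (1,1) = 114.
Row 1 needs 402; the known cells sum to 324, so (1,4) = 78.
The remaining cell in row 4 is (4,1) = 402 − 279 = 123.
Column 1 must total 402; the given cells sum to 318, so (3,1) = 84.
Column 4 must total 402; the given cells sum to 282, so (3,4) = 120.

114 99 111 78 / 81 108 96 117 / 84 105 93 120 / 123 90 102 87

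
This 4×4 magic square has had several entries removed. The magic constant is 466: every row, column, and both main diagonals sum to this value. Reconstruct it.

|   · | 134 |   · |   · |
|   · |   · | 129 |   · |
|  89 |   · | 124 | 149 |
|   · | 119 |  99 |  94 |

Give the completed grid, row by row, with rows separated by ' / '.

139 134 114 79 / 84 109 129 144 / 89 104 124 149 / 154 119 99 94

Using row 3: 89 + 124 + 149 + ? → (3,2) = 466 − 362 = 104.
Row 4 needs 466; the known cells sum to 312, so (4,1) = 154.
The remaining cell in column 2 is (2,2) = 466 − 357 = 109.
Column 3: 129 + 124 + 99 + ? = 466, so (1,3) = 114.
Main diagonal must total 466; the given cells sum to 327, so (1,1) = 139.
Using anti-diagonal: 129 + 104 + 154 + ? → (1,4) = 466 − 387 = 79.
Column 1 must total 466; the given cells sum to 382, so (2,1) = 84.
Column 4: 79 + 149 + 94 + ? = 466, so (2,4) = 144.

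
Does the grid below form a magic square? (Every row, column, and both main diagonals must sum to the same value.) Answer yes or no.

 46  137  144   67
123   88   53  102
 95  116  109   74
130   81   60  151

Row 1: 46 + 137 + 144 + 67 = 394.
Row 2: 123 + 88 + 53 + 102 = 366.
Row 3: 95 + 116 + 109 + 74 = 394.
Row 4: 130 + 81 + 60 + 151 = 422.
Column 1: 46 + 123 + 95 + 130 = 394.
Column 2: 137 + 88 + 116 + 81 = 422.
Column 3: 144 + 53 + 109 + 60 = 366.
Column 4: 67 + 102 + 74 + 151 = 394.
Main diagonal: 46 + 88 + 109 + 151 = 394.
Anti-diagonal: 67 + 53 + 116 + 130 = 366.

No — row 2 sums to 366 but row 4 sums to 422.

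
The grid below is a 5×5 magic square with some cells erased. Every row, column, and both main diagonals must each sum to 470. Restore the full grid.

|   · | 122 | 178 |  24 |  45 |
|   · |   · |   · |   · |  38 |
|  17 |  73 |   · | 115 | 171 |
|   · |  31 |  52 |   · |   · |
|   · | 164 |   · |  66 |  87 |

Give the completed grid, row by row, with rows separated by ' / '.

101 122 178 24 45 / 59 80 136 157 38 / 17 73 94 115 171 / 150 31 52 108 129 / 143 164 10 66 87

Row 1 needs 470; the known cells sum to 369, so (1,1) = 101.
From row 3, 470 − (17 + 73 + 115 + 171) gives (3,3) = 94.
Column 2 needs 470; the known cells sum to 390, so (2,2) = 80.
Column 5 needs 470; the known cells sum to 341, so (4,5) = 129.
From main diagonal, 470 − (101 + 80 + 94 + 87) gives (4,4) = 108.
Row 4: 31 + 52 + 108 + 129 + ? = 470, so (4,1) = 150.
From column 4, 470 − (24 + 115 + 108 + 66) gives (2,4) = 157.
Anti-diagonal must total 470; the given cells sum to 327, so (5,1) = 143.
Row 5 needs 470; the known cells sum to 460, so (5,3) = 10.
Using column 1: 101 + 17 + 150 + 143 + ? → (2,1) = 470 − 411 = 59.
From column 3, 470 − (178 + 94 + 52 + 10) gives (2,3) = 136.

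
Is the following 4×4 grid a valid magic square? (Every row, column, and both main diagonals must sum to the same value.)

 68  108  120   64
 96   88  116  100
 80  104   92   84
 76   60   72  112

No — row 2 sums to 400 but row 4 sums to 320.

Row 1: 68 + 108 + 120 + 64 = 360.
Row 2: 96 + 88 + 116 + 100 = 400.
Row 3: 80 + 104 + 92 + 84 = 360.
Row 4: 76 + 60 + 72 + 112 = 320.
Column 1: 68 + 96 + 80 + 76 = 320.
Column 2: 108 + 88 + 104 + 60 = 360.
Column 3: 120 + 116 + 92 + 72 = 400.
Column 4: 64 + 100 + 84 + 112 = 360.
Main diagonal: 68 + 88 + 92 + 112 = 360.
Anti-diagonal: 64 + 116 + 104 + 76 = 360.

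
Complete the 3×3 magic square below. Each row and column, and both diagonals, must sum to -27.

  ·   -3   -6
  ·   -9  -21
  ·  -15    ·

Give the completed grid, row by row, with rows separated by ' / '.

Row 1 must total -27; the given cells sum to -9, so (1,1) = -18.
Row 2 needs -27; the known cells sum to -30, so (2,1) = 3.
Column 1 must total -27; the given cells sum to -15, so (3,1) = -12.
Using column 3: -6 + (-21) + ? → (3,3) = -27 − (-27) = 0.

-18 -3 -6 / 3 -9 -21 / -12 -15 0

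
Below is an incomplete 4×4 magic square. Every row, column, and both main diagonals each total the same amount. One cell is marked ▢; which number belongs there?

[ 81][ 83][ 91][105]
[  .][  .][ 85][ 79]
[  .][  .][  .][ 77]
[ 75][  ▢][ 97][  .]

89

Row 1 is complete and sums to 360; that is the magic constant.
Using column 3: 91 + 85 + 97 + ? → (3,3) = 360 − 273 = 87.
Column 4 needs 360; the known cells sum to 261, so (4,4) = 99.
The remaining cell in main diagonal is (2,2) = 360 − 267 = 93.
Using anti-diagonal: 105 + 85 + 75 + ? → (3,2) = 360 − 265 = 95.
Row 2 needs 360; the known cells sum to 257, so (2,1) = 103.
Row 3: 95 + 87 + 77 + ? = 360, so (3,1) = 101.
Row 4: 75 + 97 + 99 + ? = 360, so (4,2) = 89.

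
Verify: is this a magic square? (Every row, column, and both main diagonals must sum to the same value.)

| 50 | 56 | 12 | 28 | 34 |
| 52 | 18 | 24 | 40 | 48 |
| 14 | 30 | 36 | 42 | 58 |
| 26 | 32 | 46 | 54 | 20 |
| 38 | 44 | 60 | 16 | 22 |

Row 1: 50 + 56 + 12 + 28 + 34 = 180.
Row 2: 52 + 18 + 24 + 40 + 48 = 182.
Row 3: 14 + 30 + 36 + 42 + 58 = 180.
Row 4: 26 + 32 + 46 + 54 + 20 = 178.
Row 5: 38 + 44 + 60 + 16 + 22 = 180.
Column 1: 50 + 52 + 14 + 26 + 38 = 180.
Column 2: 56 + 18 + 30 + 32 + 44 = 180.
Column 3: 12 + 24 + 36 + 46 + 60 = 178.
Column 4: 28 + 40 + 42 + 54 + 16 = 180.
Column 5: 34 + 48 + 58 + 20 + 22 = 182.
Main diagonal: 50 + 18 + 36 + 54 + 22 = 180.
Anti-diagonal: 34 + 40 + 36 + 32 + 38 = 180.

No — column 1 sums to 180 but column 5 sums to 182.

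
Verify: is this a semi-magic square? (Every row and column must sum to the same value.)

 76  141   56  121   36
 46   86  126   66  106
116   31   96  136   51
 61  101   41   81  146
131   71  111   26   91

Row 1: 76 + 141 + 56 + 121 + 36 = 430.
Row 2: 46 + 86 + 126 + 66 + 106 = 430.
Row 3: 116 + 31 + 96 + 136 + 51 = 430.
Row 4: 61 + 101 + 41 + 81 + 146 = 430.
Row 5: 131 + 71 + 111 + 26 + 91 = 430.
Column 1: 76 + 46 + 116 + 61 + 131 = 430.
Column 2: 141 + 86 + 31 + 101 + 71 = 430.
Column 3: 56 + 126 + 96 + 41 + 111 = 430.
Column 4: 121 + 66 + 136 + 81 + 26 = 430.
Column 5: 36 + 106 + 51 + 146 + 91 = 430.
All lines sum to 430.

Yes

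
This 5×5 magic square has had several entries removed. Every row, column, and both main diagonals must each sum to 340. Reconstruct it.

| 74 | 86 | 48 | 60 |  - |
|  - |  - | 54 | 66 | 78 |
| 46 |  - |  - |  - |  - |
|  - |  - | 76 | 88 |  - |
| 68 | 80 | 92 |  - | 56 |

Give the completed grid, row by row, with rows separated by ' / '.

Row 1 needs 340; the known cells sum to 268, so (1,5) = 72.
Row 5: 68 + 80 + 92 + 56 + ? = 340, so (5,4) = 44.
From column 3, 340 − (48 + 54 + 76 + 92) gives (3,3) = 70.
Using column 4: 60 + 66 + 88 + 44 + ? → (3,4) = 340 − 258 = 82.
The remaining cell in main diagonal is (2,2) = 340 − 288 = 52.
Anti-diagonal must total 340; the given cells sum to 276, so (4,2) = 64.
The remaining cell in row 2 is (2,1) = 340 − 250 = 90.
Column 1 needs 340; the known cells sum to 278, so (4,1) = 62.
Column 2: 86 + 52 + 64 + 80 + ? = 340, so (3,2) = 58.
The remaining cell in row 3 is (3,5) = 340 − 256 = 84.
Using row 4: 62 + 64 + 76 + 88 + ? → (4,5) = 340 − 290 = 50.

74 86 48 60 72 / 90 52 54 66 78 / 46 58 70 82 84 / 62 64 76 88 50 / 68 80 92 44 56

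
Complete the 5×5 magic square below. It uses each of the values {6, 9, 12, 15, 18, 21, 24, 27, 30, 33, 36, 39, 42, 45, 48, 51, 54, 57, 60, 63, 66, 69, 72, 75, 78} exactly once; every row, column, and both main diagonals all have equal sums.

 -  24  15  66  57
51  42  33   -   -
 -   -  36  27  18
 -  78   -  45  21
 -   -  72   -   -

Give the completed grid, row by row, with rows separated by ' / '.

The 25 entries sum to 1050, so each line sums to 1050/5 = 210.
Using row 1: 24 + 15 + 66 + 57 + ? → (1,1) = 210 − 162 = 48.
Column 3 must total 210; the given cells sum to 156, so (4,3) = 54.
The remaining cell in main diagonal is (5,5) = 210 − 171 = 39.
Row 4: 78 + 54 + 45 + 21 + ? = 210, so (4,1) = 12.
Column 5 needs 210; the known cells sum to 135, so (2,5) = 75.
The remaining cell in row 2 is (2,4) = 210 − 201 = 9.
Column 4 needs 210; the known cells sum to 147, so (5,4) = 63.
Using anti-diagonal: 57 + 9 + 36 + 78 + ? → (5,1) = 210 − 180 = 30.
Row 5 must total 210; the given cells sum to 204, so (5,2) = 6.
From column 1, 210 − (48 + 51 + 12 + 30) gives (3,1) = 69.
Column 2 needs 210; the known cells sum to 150, so (3,2) = 60.

48 24 15 66 57 / 51 42 33 9 75 / 69 60 36 27 18 / 12 78 54 45 21 / 30 6 72 63 39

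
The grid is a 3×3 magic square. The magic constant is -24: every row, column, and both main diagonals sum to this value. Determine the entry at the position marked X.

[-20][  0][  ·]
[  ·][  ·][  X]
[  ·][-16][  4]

-24

Using row 1: -20 + 0 + ? → (1,3) = -24 − (-20) = -4.
From row 3, -24 − (-16 + 4) gives (3,1) = -12.
Using column 1: -20 + (-12) + ? → (2,1) = -24 − (-32) = 8.
Column 2: 0 + (-16) + ? = -24, so (2,2) = -8.
From column 3, -24 − (-4 + 4) gives (2,3) = -24.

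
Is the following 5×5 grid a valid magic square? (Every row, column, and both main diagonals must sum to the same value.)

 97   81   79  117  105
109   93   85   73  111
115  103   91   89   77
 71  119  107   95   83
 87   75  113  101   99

No — row 1 sums to 479 but column 4 sums to 475.

Row 1: 97 + 81 + 79 + 117 + 105 = 479.
Row 2: 109 + 93 + 85 + 73 + 111 = 471.
Row 3: 115 + 103 + 91 + 89 + 77 = 475.
Row 4: 71 + 119 + 107 + 95 + 83 = 475.
Row 5: 87 + 75 + 113 + 101 + 99 = 475.
Column 1: 97 + 109 + 115 + 71 + 87 = 479.
Column 2: 81 + 93 + 103 + 119 + 75 = 471.
Column 3: 79 + 85 + 91 + 107 + 113 = 475.
Column 4: 117 + 73 + 89 + 95 + 101 = 475.
Column 5: 105 + 111 + 77 + 83 + 99 = 475.
Main diagonal: 97 + 93 + 91 + 95 + 99 = 475.
Anti-diagonal: 105 + 73 + 91 + 119 + 87 = 475.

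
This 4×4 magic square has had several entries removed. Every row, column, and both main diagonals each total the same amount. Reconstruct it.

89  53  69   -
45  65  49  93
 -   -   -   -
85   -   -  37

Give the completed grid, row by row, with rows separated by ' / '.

89 53 69 41 / 45 65 49 93 / 33 77 61 81 / 85 57 73 37

Row 2 is already complete: 45 + 65 + 49 + 93 = 252, so that is the magic constant.
Using row 1: 89 + 53 + 69 + ? → (1,4) = 252 − 211 = 41.
Column 1 needs 252; the known cells sum to 219, so (3,1) = 33.
The remaining cell in column 4 is (3,4) = 252 − 171 = 81.
Main diagonal: 89 + 65 + 37 + ? = 252, so (3,3) = 61.
Using anti-diagonal: 41 + 49 + 85 + ? → (3,2) = 252 − 175 = 77.
The remaining cell in column 2 is (4,2) = 252 − 195 = 57.
From column 3, 252 − (69 + 49 + 61) gives (4,3) = 73.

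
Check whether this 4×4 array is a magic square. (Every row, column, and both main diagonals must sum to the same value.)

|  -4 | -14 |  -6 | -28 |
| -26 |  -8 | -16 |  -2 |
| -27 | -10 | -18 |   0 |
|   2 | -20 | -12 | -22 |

No — column 1 sums to -55 but anti-diagonal sums to -52.

Row 1: -4 + (-14) + (-6) + (-28) = -52.
Row 2: -26 + (-8) + (-16) + (-2) = -52.
Row 3: -27 + (-10) + (-18) + 0 = -55.
Row 4: 2 + (-20) + (-12) + (-22) = -52.
Column 1: -4 + (-26) + (-27) + 2 = -55.
Column 2: -14 + (-8) + (-10) + (-20) = -52.
Column 3: -6 + (-16) + (-18) + (-12) = -52.
Column 4: -28 + (-2) + 0 + (-22) = -52.
Main diagonal: -4 + (-8) + (-18) + (-22) = -52.
Anti-diagonal: -28 + (-16) + (-10) + 2 = -52.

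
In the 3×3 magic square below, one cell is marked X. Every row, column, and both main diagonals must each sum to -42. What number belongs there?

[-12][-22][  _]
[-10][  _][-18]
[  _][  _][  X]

-16

Row 1: -12 + (-22) + ? = -42, so (1,3) = -8.
Row 2 must total -42; the given cells sum to -28, so (2,2) = -14.
Column 1 needs -42; the known cells sum to -22, so (3,1) = -20.
Column 2 needs -42; the known cells sum to -36, so (3,2) = -6.
Using column 3: -8 + (-18) + ? → (3,3) = -42 − (-26) = -16.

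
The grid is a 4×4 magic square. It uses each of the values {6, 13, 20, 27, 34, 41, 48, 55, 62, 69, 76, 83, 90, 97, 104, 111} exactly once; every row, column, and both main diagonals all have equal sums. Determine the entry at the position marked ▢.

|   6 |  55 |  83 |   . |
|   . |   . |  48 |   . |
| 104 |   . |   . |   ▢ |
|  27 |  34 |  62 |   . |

20

The 16 entries sum to 936, so each line sums to 936/4 = 234.
From row 1, 234 − (6 + 55 + 83) gives (1,4) = 90.
Row 4 needs 234; the known cells sum to 123, so (4,4) = 111.
Using column 1: 6 + 104 + 27 + ? → (2,1) = 234 − 137 = 97.
Column 3 needs 234; the known cells sum to 193, so (3,3) = 41.
The remaining cell in main diagonal is (2,2) = 234 − 158 = 76.
Using anti-diagonal: 90 + 48 + 27 + ? → (3,2) = 234 − 165 = 69.
From row 2, 234 − (97 + 76 + 48) gives (2,4) = 13.
Using row 3: 104 + 69 + 41 + ? → (3,4) = 234 − 214 = 20.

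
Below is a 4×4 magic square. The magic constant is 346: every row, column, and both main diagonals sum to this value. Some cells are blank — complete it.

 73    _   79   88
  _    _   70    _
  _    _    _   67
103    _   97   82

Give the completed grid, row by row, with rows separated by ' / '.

73 106 79 88 / 76 91 70 109 / 94 85 100 67 / 103 64 97 82

Row 1 needs 346; the known cells sum to 240, so (1,2) = 106.
The remaining cell in row 4 is (4,2) = 346 − 282 = 64.
Using column 3: 79 + 70 + 97 + ? → (3,3) = 346 − 246 = 100.
Column 4: 88 + 67 + 82 + ? = 346, so (2,4) = 109.
Using main diagonal: 73 + 100 + 82 + ? → (2,2) = 346 − 255 = 91.
Anti-diagonal: 88 + 70 + 103 + ? = 346, so (3,2) = 85.
Using row 2: 91 + 70 + 109 + ? → (2,1) = 346 − 270 = 76.
Row 3: 85 + 100 + 67 + ? = 346, so (3,1) = 94.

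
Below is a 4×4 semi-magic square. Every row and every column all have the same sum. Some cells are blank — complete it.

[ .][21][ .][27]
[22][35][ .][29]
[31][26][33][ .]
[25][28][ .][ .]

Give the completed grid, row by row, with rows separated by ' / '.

32 21 30 27 / 22 35 24 29 / 31 26 33 20 / 25 28 23 34

Column 2 is already complete: 21 + 35 + 26 + 28 = 110, so that is the magic constant.
From row 2, 110 − (22 + 35 + 29) gives (2,3) = 24.
Row 3 needs 110; the known cells sum to 90, so (3,4) = 20.
Column 1 must total 110; the given cells sum to 78, so (1,1) = 32.
Using column 4: 27 + 29 + 20 + ? → (4,4) = 110 − 76 = 34.
Row 1 must total 110; the given cells sum to 80, so (1,3) = 30.
Row 4 must total 110; the given cells sum to 87, so (4,3) = 23.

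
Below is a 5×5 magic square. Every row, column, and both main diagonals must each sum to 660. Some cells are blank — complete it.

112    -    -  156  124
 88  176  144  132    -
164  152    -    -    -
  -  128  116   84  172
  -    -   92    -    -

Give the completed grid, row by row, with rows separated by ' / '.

The remaining cell in row 2 is (2,5) = 660 − 540 = 120.
Row 4 must total 660; the given cells sum to 500, so (4,1) = 160.
Column 1: 112 + 88 + 164 + 160 + ? = 660, so (5,1) = 136.
From anti-diagonal, 660 − (124 + 132 + 128 + 136) gives (3,3) = 140.
Column 3 needs 660; the known cells sum to 492, so (1,3) = 168.
Using main diagonal: 112 + 176 + 140 + 84 + ? → (5,5) = 660 − 512 = 148.
Using row 1: 112 + 168 + 156 + 124 + ? → (1,2) = 660 − 560 = 100.
From column 2, 660 − (100 + 176 + 152 + 128) gives (5,2) = 104.
Column 5: 124 + 120 + 172 + 148 + ? = 660, so (3,5) = 96.
From row 3, 660 − (164 + 152 + 140 + 96) gives (3,4) = 108.
Using row 5: 136 + 104 + 92 + 148 + ? → (5,4) = 660 − 480 = 180.

112 100 168 156 124 / 88 176 144 132 120 / 164 152 140 108 96 / 160 128 116 84 172 / 136 104 92 180 148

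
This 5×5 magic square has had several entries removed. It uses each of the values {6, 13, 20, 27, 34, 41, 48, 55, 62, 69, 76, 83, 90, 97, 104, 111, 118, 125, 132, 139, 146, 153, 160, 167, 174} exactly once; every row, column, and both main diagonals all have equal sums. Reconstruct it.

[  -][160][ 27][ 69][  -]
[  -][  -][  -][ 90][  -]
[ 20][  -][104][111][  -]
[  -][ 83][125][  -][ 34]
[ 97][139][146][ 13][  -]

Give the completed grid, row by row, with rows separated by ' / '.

118 160 27 69 76 / 174 6 48 90 132 / 20 62 104 111 153 / 41 83 125 167 34 / 97 139 146 13 55

The 25 entries sum to 2250, so each line sums to 2250/5 = 450.
Row 5 must total 450; the given cells sum to 395, so (5,5) = 55.
Using column 3: 27 + 104 + 125 + 146 + ? → (2,3) = 450 − 402 = 48.
Using column 4: 69 + 90 + 111 + 13 + ? → (4,4) = 450 − 283 = 167.
The remaining cell in anti-diagonal is (1,5) = 450 − 374 = 76.
From row 1, 450 − (160 + 27 + 69 + 76) gives (1,1) = 118.
Using row 4: 83 + 125 + 167 + 34 + ? → (4,1) = 450 − 409 = 41.
Column 1: 118 + 20 + 41 + 97 + ? = 450, so (2,1) = 174.
Using main diagonal: 118 + 104 + 167 + 55 + ? → (2,2) = 450 − 444 = 6.
From row 2, 450 − (174 + 6 + 48 + 90) gives (2,5) = 132.
From column 2, 450 − (160 + 6 + 83 + 139) gives (3,2) = 62.
The remaining cell in column 5 is (3,5) = 450 − 297 = 153.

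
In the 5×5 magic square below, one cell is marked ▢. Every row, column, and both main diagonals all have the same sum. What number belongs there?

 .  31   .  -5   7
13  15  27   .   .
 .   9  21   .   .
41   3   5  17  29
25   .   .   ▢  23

11

Row 4 is complete and sums to 95; that is the magic constant.
Using column 2: 31 + 15 + 9 + 3 + ? → (5,2) = 95 − 58 = 37.
Main diagonal needs 95; the known cells sum to 76, so (1,1) = 19.
Anti-diagonal must total 95; the given cells sum to 56, so (2,4) = 39.
Row 1 must total 95; the given cells sum to 52, so (1,3) = 43.
Row 2: 13 + 15 + 27 + 39 + ? = 95, so (2,5) = 1.
From column 1, 95 − (19 + 13 + 41 + 25) gives (3,1) = -3.
Column 3 must total 95; the given cells sum to 96, so (5,3) = -1.
Using column 5: 7 + 1 + 29 + 23 + ? → (3,5) = 95 − 60 = 35.
Row 3 must total 95; the given cells sum to 62, so (3,4) = 33.
Using row 5: 25 + 37 + (-1) + 23 + ? → (5,4) = 95 − 84 = 11.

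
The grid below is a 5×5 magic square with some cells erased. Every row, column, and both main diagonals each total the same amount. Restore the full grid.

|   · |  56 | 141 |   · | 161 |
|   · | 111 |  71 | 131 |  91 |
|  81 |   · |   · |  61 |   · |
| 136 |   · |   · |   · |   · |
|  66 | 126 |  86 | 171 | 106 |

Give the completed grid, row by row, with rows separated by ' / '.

Row 5 is already complete: 66 + 126 + 86 + 171 + 106 = 555, so that is the magic constant.
Using row 2: 111 + 71 + 131 + 91 + ? → (2,1) = 555 − 404 = 151.
Column 1 needs 555; the known cells sum to 434, so (1,1) = 121.
Row 1 needs 555; the known cells sum to 479, so (1,4) = 76.
Column 4 needs 555; the known cells sum to 439, so (4,4) = 116.
Main diagonal: 121 + 111 + 116 + 106 + ? = 555, so (3,3) = 101.
The remaining cell in anti-diagonal is (4,2) = 555 − 459 = 96.
From column 2, 555 − (56 + 111 + 96 + 126) gives (3,2) = 166.
The remaining cell in column 3 is (4,3) = 555 − 399 = 156.
Using row 3: 81 + 166 + 101 + 61 + ? → (3,5) = 555 − 409 = 146.
The remaining cell in row 4 is (4,5) = 555 − 504 = 51.

121 56 141 76 161 / 151 111 71 131 91 / 81 166 101 61 146 / 136 96 156 116 51 / 66 126 86 171 106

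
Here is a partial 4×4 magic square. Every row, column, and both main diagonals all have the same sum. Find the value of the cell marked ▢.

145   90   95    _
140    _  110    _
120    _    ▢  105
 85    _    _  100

Column 1 is complete and sums to 490; that is the magic constant.
Row 1 needs 490; the known cells sum to 330, so (1,4) = 160.
Column 4 needs 490; the known cells sum to 365, so (2,4) = 125.
Using anti-diagonal: 160 + 110 + 85 + ? → (3,2) = 490 − 355 = 135.
From row 2, 490 − (140 + 110 + 125) gives (2,2) = 115.
Row 3 needs 490; the known cells sum to 360, so (3,3) = 130.

130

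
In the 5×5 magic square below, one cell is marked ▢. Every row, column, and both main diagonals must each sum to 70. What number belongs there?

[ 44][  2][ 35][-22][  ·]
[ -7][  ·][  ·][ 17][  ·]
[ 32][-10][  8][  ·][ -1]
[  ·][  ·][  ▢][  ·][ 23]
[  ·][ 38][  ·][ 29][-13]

The remaining cell in row 1 is (1,5) = 70 − 59 = 11.
The remaining cell in row 3 is (3,4) = 70 − 29 = 41.
Using column 4: -22 + 17 + 41 + 29 + ? → (4,4) = 70 − 65 = 5.
Using column 5: 11 + (-1) + 23 + (-13) + ? → (2,5) = 70 − 20 = 50.
From main diagonal, 70 − (44 + 8 + 5 + (-13)) gives (2,2) = 26.
From row 2, 70 − (-7 + 26 + 17 + 50) gives (2,3) = -16.
Column 2 needs 70; the known cells sum to 56, so (4,2) = 14.
Anti-diagonal must total 70; the given cells sum to 50, so (5,1) = 20.
Row 5 must total 70; the given cells sum to 74, so (5,3) = -4.
Column 1: 44 + (-7) + 32 + 20 + ? = 70, so (4,1) = -19.
Column 3: 35 + (-16) + 8 + (-4) + ? = 70, so (4,3) = 47.

47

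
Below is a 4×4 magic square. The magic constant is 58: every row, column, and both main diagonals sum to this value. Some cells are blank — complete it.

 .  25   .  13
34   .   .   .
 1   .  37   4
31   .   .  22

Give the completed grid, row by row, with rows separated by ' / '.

Row 3: 1 + 37 + 4 + ? = 58, so (3,2) = 16.
The remaining cell in column 1 is (1,1) = 58 − 66 = -8.
The remaining cell in column 4 is (2,4) = 58 − 39 = 19.
The remaining cell in main diagonal is (2,2) = 58 − 51 = 7.
The remaining cell in anti-diagonal is (2,3) = 58 − 60 = -2.
Row 1 must total 58; the given cells sum to 30, so (1,3) = 28.
Column 2 must total 58; the given cells sum to 48, so (4,2) = 10.
From column 3, 58 − (28 + (-2) + 37) gives (4,3) = -5.

-8 25 28 13 / 34 7 -2 19 / 1 16 37 4 / 31 10 -5 22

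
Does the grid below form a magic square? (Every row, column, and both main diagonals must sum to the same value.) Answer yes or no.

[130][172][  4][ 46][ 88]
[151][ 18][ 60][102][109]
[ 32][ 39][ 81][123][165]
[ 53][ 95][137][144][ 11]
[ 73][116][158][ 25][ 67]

Row 1: 130 + 172 + 4 + 46 + 88 = 440.
Row 2: 151 + 18 + 60 + 102 + 109 = 440.
Row 3: 32 + 39 + 81 + 123 + 165 = 440.
Row 4: 53 + 95 + 137 + 144 + 11 = 440.
Row 5: 73 + 116 + 158 + 25 + 67 = 439.
Column 1: 130 + 151 + 32 + 53 + 73 = 439.
Column 2: 172 + 18 + 39 + 95 + 116 = 440.
Column 3: 4 + 60 + 81 + 137 + 158 = 440.
Column 4: 46 + 102 + 123 + 144 + 25 = 440.
Column 5: 88 + 109 + 165 + 11 + 67 = 440.
Main diagonal: 130 + 18 + 81 + 144 + 67 = 440.
Anti-diagonal: 88 + 102 + 81 + 95 + 73 = 439.

No — main diagonal sums to 440 but row 5 sums to 439.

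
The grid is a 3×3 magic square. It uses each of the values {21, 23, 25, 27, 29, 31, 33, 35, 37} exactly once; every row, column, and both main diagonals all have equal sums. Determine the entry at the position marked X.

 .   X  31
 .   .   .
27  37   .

21

The 9 entries sum to 261, so each line sums to 261/3 = 87.
Using row 3: 27 + 37 + ? → (3,3) = 87 − 64 = 23.
Using column 3: 31 + 23 + ? → (2,3) = 87 − 54 = 33.
Using anti-diagonal: 31 + 27 + ? → (2,2) = 87 − 58 = 29.
Using row 2: 29 + 33 + ? → (2,1) = 87 − 62 = 25.
The remaining cell in column 1 is (1,1) = 87 − 52 = 35.
Column 2 needs 87; the known cells sum to 66, so (1,2) = 21.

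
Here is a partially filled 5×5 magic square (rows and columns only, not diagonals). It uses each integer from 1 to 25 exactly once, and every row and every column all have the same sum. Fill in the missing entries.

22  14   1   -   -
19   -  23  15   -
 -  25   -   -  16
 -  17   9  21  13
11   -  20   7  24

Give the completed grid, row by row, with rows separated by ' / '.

The entries are 1 through 25, which sum to 325, so each line sums to 325/5 = 65.
Using row 4: 17 + 9 + 21 + 13 + ? → (4,1) = 65 − 60 = 5.
From row 5, 65 − (11 + 20 + 7 + 24) gives (5,2) = 3.
From column 1, 65 − (22 + 19 + 5 + 11) gives (3,1) = 8.
Column 2 must total 65; the given cells sum to 59, so (2,2) = 6.
From column 3, 65 − (1 + 23 + 9 + 20) gives (3,3) = 12.
Using row 2: 19 + 6 + 23 + 15 + ? → (2,5) = 65 − 63 = 2.
Using row 3: 8 + 25 + 12 + 16 + ? → (3,4) = 65 − 61 = 4.
Column 4 must total 65; the given cells sum to 47, so (1,4) = 18.
Column 5: 2 + 16 + 13 + 24 + ? = 65, so (1,5) = 10.

22 14 1 18 10 / 19 6 23 15 2 / 8 25 12 4 16 / 5 17 9 21 13 / 11 3 20 7 24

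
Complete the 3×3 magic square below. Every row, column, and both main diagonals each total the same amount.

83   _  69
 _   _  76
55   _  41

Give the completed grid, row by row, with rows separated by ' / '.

83 34 69 / 48 62 76 / 55 90 41

Column 3 is already complete: 69 + 76 + 41 = 186, so that is the magic constant.
Row 1 needs 186; the known cells sum to 152, so (1,2) = 34.
From row 3, 186 − (55 + 41) gives (3,2) = 90.
The remaining cell in column 1 is (2,1) = 186 − 138 = 48.
From column 2, 186 − (34 + 90) gives (2,2) = 62.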